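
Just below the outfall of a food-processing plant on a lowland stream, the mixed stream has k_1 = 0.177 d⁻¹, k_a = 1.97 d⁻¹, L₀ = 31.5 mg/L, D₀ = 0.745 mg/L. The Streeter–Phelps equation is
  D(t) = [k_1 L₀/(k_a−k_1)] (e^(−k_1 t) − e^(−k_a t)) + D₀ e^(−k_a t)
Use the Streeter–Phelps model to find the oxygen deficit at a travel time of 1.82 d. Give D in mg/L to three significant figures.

k_1 L₀/(k_a−k_1) = 0.177×31.5/(1.97−0.177) = 5.575/1.793 = 3.110 mg/L.
e^(−k_1 t) = e^(−0.177×1.820) = 0.7246; e^(−k_a t) = e^(−1.97×1.820) = 0.02773.
D = 3.110 × (0.7246 − 0.02773) + 0.745 × 0.02773 = 2.167 + 0.02066 = 2.188 mg/L.

D ≈ 2.19 mg/L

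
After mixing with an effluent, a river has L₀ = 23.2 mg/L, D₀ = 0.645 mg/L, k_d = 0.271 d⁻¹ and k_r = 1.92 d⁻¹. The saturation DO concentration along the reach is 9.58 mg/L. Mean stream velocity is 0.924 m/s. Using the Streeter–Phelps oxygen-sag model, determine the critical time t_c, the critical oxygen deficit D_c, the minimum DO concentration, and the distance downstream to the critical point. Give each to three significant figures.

t_c = [1/(k_r−k_d)] ln[(k_r/k_d)(1 − D₀(k_r−k_d)/(k_d L₀))]
= [1/(1.92−0.271)] ln[(1.92/0.271)(1 − 0.645×1.649/(0.271×23.2))]
= (1/1.649) ln[7.085 × 0.8308] = 0.6064 × ln(5.886) = 0.6064 × 1.773 = 1.075 d.
L(t_c) = L₀ e^(−k_d t_c) = 23.2 × 0.7473 = 17.34 mg/L, and at the critical point k_r D_c = k_d L, so D_c = (0.271/1.92) × 17.34 = 2.447 mg/L.
Minimum DO = C_s − D_c = 9.58 − 2.447 = 7.133 mg/L.
x_c = v t_c = 0.924 m/s × 1.075 d × 86400 s/d = 85820 m ≈ 85.8 km.

t_c ≈ 1.07 d; D_c ≈ 2.45 mg/L; min DO ≈ 7.13 mg/L; x_c ≈ 85.8 km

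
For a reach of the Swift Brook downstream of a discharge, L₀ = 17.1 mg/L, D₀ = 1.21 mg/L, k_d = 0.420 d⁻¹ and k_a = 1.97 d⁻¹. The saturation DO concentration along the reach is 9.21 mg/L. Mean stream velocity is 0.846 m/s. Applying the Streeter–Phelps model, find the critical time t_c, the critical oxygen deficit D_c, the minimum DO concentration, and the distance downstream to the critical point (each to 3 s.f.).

t_c ≈ 0.802 d; D_c ≈ 2.60 mg/L; min DO ≈ 6.61 mg/L; x_c ≈ 58.6 km

With k_a/k_d = 4.690 and 1 − D₀(k_a−k_d)/(k_d L₀) = 0.7389,
t_c = ln(4.690 × 0.7389) / (1.97 − 0.420) = ln(3.466) / 1.550 = 1.243/1.550 = 0.8019 d.
L(t_c) = L₀ e^(−k_d t_c) = 17.1 × 0.7141 = 12.21 mg/L, and at the critical point k_a D_c = k_d L, so D_c = (0.420/1.97) × 12.21 = 2.603 mg/L.
Minimum DO = C_s − D_c = 9.21 − 2.603 = 6.607 mg/L.
x_c = v t_c = 0.846 m/s × 0.8019 d × 86400 s/d = 58610 m ≈ 58.6 km.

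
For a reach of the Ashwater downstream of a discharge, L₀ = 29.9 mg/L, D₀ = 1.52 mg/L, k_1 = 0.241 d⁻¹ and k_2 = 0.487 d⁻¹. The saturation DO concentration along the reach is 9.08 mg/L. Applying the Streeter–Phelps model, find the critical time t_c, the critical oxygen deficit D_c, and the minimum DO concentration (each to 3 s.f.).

With k_2/k_1 = 2.021 and 1 − D₀(k_2−k_1)/(k_1 L₀) = 0.9481,
t_c = ln(2.021 × 0.9481) / (0.487 − 0.241) = ln(1.916) / 0.2460 = 0.6502/0.2460 = 2.643 d.
L(t_c) = L₀ e^(−k_1 t_c) = 29.9 × 0.5289 = 15.81 mg/L, and at the critical point k_2 D_c = k_1 L, so D_c = (0.241/0.487) × 15.81 = 7.826 mg/L.
Minimum DO = C_s − D_c = 9.08 − 7.826 = 1.254 mg/L.

t_c ≈ 2.64 d; D_c ≈ 7.83 mg/L; min DO ≈ 1.25 mg/L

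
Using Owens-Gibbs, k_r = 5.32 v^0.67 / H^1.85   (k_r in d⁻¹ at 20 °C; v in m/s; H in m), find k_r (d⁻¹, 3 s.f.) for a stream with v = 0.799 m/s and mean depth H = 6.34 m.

k_r = 5.32 × 0.799^0.67 / 6.34^1.85 = 5.32 × 0.8604 / 30.47 = 0.1502 d⁻¹.

k_r ≈ 0.150 d⁻¹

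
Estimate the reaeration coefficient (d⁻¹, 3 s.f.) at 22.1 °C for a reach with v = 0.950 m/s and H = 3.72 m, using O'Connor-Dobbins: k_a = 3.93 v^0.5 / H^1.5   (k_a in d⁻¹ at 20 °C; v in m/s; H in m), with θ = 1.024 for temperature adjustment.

k_a(20) = 3.93 × 0.950^0.5 / 3.72^1.5 = 3.93 × 0.9747 / 7.175 = 0.5339 d⁻¹.
k_a(22.1) = 0.5339 × 1.024^(22.1−20) = 0.5339 × 1.051 = 0.5611 d⁻¹.

k_a ≈ 0.561 d⁻¹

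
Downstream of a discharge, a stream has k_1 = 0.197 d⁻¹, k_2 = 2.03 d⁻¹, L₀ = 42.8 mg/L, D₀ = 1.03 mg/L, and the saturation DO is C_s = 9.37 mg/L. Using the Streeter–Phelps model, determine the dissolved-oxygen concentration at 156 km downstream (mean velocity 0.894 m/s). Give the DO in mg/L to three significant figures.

DO ≈ 6.34 mg/L

Travel time t = x/v = 156 km / (0.894 m/s) = 156000 m / 0.894 m/s = 174500 s = 2.020 d.
k_1 L₀/(k_2−k_1) = 0.197×42.8/(2.03−0.197) = 8.432/1.833 = 4.600 mg/L.
e^(−k_1 t) = e^(−0.197×2.020) = 0.6718; e^(−k_2 t) = e^(−2.03×2.020) = 0.01657.
D = 4.600 × (0.6718 − 0.01657) + 1.03 × 0.01657 = 3.014 + 0.01707 = 3.031 mg/L.
DO = C_s − D = 9.37 − 3.031 = 6.339 mg/L.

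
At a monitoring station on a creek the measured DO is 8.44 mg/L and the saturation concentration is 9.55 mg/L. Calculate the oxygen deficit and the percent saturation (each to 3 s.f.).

D ≈ 1.11 mg/L; 88.4 % saturation

D = C_s − C = 9.55 − 8.44 = 1.11 mg/L.
% saturation = 8.44/9.55 × 100 = 88.4 %.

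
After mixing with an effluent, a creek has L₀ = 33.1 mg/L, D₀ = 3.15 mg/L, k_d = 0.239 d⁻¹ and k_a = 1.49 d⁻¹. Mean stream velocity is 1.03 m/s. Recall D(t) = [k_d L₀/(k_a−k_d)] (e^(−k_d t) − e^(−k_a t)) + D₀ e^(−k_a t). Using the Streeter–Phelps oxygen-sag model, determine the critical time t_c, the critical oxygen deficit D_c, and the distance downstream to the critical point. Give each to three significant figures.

At the critical point dD/dt = 0, so k_d L₀ e^(−k_d t) = k_a D. Substituting D(t) from the Streeter–Phelps equation and solving for t gives
t_c = ln[(k_a/k_d)(1 − D₀(k_a−k_d)/(k_d L₀))] / (k_a−k_d).
Here k_a−k_d = 1.251 d⁻¹ and 1 − D₀(k_a−k_d)/(k_d L₀) = 1 − 3.15×1.251/(0.239×33.1) = 0.5019, so
t_c = ln(6.234 × 0.5019) / 1.251 = 1.141 / 1.251 = 0.9118 d.
L(t_c) = L₀ e^(−k_d t_c) = 33.1 × 0.8042 = 26.62 mg/L, and at the critical point k_a D_c = k_d L, so D_c = (0.239/1.49) × 26.62 = 4.270 mg/L.
x_c = v t_c = 1.03 m/s × 0.9118 d × 86400 s/d = 81140 m ≈ 81.1 km.

t_c ≈ 0.912 d; D_c ≈ 4.27 mg/L; x_c ≈ 81.1 km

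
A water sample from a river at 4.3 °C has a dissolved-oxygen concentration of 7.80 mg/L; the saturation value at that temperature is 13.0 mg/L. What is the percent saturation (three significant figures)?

60.0 % saturation

% saturation = C/C_s × 100 = 7.80/13.0 × 100 = 60.0 %.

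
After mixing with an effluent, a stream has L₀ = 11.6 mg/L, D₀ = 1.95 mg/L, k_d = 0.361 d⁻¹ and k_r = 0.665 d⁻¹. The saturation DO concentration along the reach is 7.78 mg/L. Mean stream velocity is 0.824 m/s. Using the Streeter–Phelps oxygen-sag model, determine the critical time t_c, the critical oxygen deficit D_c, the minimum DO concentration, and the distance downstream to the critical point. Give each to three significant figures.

t_c = [1/(k_r−k_d)] ln[(k_r/k_d)(1 − D₀(k_r−k_d)/(k_d L₀))]
= [1/(0.665−0.361)] ln[(0.665/0.361)(1 − 1.95×0.3040/(0.361×11.6))]
= (1/0.3040) ln[1.842 × 0.8584] = 3.289 × ln(1.581) = 3.289 × 0.4583 = 1.507 d.
L(t_c) = L₀ e^(−k_d t_c) = 11.6 × 0.5803 = 6.732 mg/L, and at the critical point k_r D_c = k_d L, so D_c = (0.361/0.665) × 6.732 = 3.654 mg/L.
Minimum DO = C_s − D_c = 7.78 − 3.654 = 4.126 mg/L.
x_c = v t_c = 0.824 m/s × 1.507 d × 86400 s/d = 107300 m ≈ 107 km.

t_c ≈ 1.51 d; D_c ≈ 3.65 mg/L; min DO ≈ 4.13 mg/L; x_c ≈ 107 km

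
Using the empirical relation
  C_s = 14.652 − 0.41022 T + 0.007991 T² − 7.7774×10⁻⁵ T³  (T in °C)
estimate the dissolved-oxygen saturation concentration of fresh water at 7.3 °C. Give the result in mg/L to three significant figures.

C_s = 14.652 − 0.41022×7.3 + 0.007991×7.3² − 7.7774×10⁻⁵×7.3³ = 12.05 mg/L.

C_s ≈ 12.1 mg/L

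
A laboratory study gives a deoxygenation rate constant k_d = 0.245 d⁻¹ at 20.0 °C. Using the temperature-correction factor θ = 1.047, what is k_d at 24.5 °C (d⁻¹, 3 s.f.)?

k_d ≈ 0.301 d⁻¹

k_d(T₂) = k_d(T₁) · θ^(T₂−T₁) = 0.245 × 1.047^(24.5−20.0)
= 0.245 × 1.047^4.50 = 0.245 × 1.230 = 0.3012 d⁻¹.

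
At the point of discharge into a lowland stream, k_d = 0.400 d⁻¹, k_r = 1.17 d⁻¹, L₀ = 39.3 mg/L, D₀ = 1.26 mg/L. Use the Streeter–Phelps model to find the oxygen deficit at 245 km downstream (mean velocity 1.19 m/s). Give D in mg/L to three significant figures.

Travel time t = x/v = 245 km / (1.19 m/s) = 245000 m / 1.19 m/s = 205900 s = 2.383 d.
k_d L₀/(k_r−k_d) = 0.400×39.3/(1.17−0.400) = 15.72/0.7700 = 20.42 mg/L.
e^(−k_d t) = e^(−0.400×2.383) = 0.3855; e^(−k_r t) = e^(−1.17×2.383) = 0.06154.
D = 20.42 × (0.3855 − 0.06154) + 1.26 × 0.06154 = 6.614 + 0.07755 = 6.692 mg/L.

D ≈ 6.69 mg/L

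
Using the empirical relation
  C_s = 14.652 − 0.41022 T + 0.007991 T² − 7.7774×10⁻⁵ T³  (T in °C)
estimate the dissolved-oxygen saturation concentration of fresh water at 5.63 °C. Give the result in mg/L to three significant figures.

C_s = 14.652 − 0.41022×5.63 + 0.007991×5.63² − 7.7774×10⁻⁵×5.63³ = 12.58 mg/L.

C_s ≈ 12.6 mg/L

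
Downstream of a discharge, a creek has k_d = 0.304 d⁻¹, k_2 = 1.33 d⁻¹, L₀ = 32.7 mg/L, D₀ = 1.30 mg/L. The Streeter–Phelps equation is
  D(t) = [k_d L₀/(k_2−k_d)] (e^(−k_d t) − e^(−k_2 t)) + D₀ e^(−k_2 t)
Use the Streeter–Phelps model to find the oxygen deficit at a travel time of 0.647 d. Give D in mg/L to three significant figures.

k_d L₀/(k_2−k_d) = 0.304×32.7/(1.33−0.304) = 9.941/1.026 = 9.689 mg/L.
e^(−k_d t) = e^(−0.304×0.6470) = 0.8214; e^(−k_2 t) = e^(−1.33×0.6470) = 0.4229.
D = 9.689 × (0.8214 − 0.4229) + 1.30 × 0.4229 = 3.861 + 0.5498 = 4.411 mg/L.

D ≈ 4.41 mg/L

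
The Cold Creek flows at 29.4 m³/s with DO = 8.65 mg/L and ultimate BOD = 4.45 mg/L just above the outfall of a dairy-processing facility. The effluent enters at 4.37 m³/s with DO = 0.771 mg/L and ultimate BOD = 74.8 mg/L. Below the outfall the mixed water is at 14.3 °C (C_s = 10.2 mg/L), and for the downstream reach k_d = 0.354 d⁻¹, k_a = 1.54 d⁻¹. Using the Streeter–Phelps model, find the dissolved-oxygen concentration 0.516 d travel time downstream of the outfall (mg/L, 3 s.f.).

DO ≈ 7.50 mg/L

Mixed DO = (29.4×8.65 + 4.37×0.771)/(29.4+4.37) = 257.7/33.77 = 7.630 mg/L.
Mixed L₀ = (29.4×4.45 + 4.37×74.8)/(33.77) = 457.7/33.77 = 13.55 mg/L.
Initial deficit D₀ = C_s − DO₀ = 10.2 − 7.630 = 2.570 mg/L.
D(0.516) = [0.354×13.55/(1.54−0.354)](e^(−0.354×0.516) − e^(−1.54×0.516)) + 2.570 e^(−1.54×0.516)
= 4.046 × (0.8330 − 0.4517) + 2.570 × 0.4517 = 2.703 mg/L.
DO = 10.2 − 2.703 = 7.497 mg/L.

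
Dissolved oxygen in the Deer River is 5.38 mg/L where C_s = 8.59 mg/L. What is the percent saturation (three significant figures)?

62.6 % saturation

% saturation = C/C_s × 100 = 5.38/8.59 × 100 = 62.6 %.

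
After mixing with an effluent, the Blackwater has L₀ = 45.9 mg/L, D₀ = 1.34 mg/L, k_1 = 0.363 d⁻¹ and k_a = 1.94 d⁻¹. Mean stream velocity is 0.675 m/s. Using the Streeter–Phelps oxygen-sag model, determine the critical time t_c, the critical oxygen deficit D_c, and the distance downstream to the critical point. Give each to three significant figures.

With k_a/k_1 = 5.344 and 1 − D₀(k_a−k_1)/(k_1 L₀) = 0.8732,
t_c = ln(5.344 × 0.8732) / (1.94 − 0.363) = ln(4.667) / 1.577 = 1.540/1.577 = 0.9768 d.
D_c = (k_1/k_a) L₀ e^(−k_1 t_c) = (0.363/1.94) × 45.9 × e^(−0.363×0.9768) = 0.1871 × 45.9 × 0.7015 = 6.025 mg/L.
x_c = v t_c = 0.675 m/s × 0.9768 d × 86400 s/d = 56970 m ≈ 57.0 km.

t_c ≈ 0.977 d; D_c ≈ 6.02 mg/L; x_c ≈ 57.0 km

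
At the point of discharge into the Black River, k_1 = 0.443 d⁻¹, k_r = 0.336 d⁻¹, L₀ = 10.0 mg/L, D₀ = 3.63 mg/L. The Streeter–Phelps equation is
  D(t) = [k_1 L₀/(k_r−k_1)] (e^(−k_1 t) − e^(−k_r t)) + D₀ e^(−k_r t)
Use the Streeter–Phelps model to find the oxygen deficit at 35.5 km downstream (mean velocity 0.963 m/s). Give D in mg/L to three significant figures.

Travel time t = x/v = 35.5 km / (0.963 m/s) = 35500 m / 0.963 m/s = 36860 s = 0.4267 d.
k_1 L₀/(k_r−k_1) = 0.443×10.0/(0.336−0.443) = 4.430/-0.1070 = -41.40 mg/L.
e^(−k_1 t) = e^(−0.443×0.4267) = 0.8278; e^(−k_r t) = e^(−0.336×0.4267) = 0.8664.
D = -41.40 × (0.8278 − 0.8664) + 3.63 × 0.8664 = 1.601 + 3.145 = 4.746 mg/L.

D ≈ 4.75 mg/L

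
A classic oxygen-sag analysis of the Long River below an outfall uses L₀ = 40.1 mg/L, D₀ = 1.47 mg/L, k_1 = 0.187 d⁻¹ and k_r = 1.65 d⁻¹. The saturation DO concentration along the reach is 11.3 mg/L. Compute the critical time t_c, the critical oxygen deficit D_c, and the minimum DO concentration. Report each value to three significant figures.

t_c ≈ 1.26 d; D_c ≈ 3.59 mg/L; min DO ≈ 7.71 mg/L

t_c = [1/(k_r−k_1)] ln[(k_r/k_1)(1 − D₀(k_r−k_1)/(k_1 L₀))]
= [1/(1.65−0.187)] ln[(1.65/0.187)(1 − 1.47×1.463/(0.187×40.1))]
= (1/1.463) ln[8.824 × 0.7132] = 0.6835 × ln(6.293) = 0.6835 × 1.839 = 1.257 d.
D_c = (k_1/k_r) L₀ e^(−k_1 t_c) = (0.187/1.65) × 40.1 × e^(−0.187×1.257) = 0.1133 × 40.1 × 0.7905 = 3.592 mg/L.
Minimum DO = C_s − D_c = 11.3 − 3.592 = 7.708 mg/L.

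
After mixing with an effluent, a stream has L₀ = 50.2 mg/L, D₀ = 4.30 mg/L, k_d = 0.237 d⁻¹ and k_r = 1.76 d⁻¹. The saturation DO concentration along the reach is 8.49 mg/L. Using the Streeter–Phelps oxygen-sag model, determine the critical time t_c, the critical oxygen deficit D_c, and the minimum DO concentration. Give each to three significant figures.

t_c ≈ 0.792 d; D_c ≈ 5.60 mg/L; min DO ≈ 2.89 mg/L

At the critical point dD/dt = 0, so k_d L₀ e^(−k_d t) = k_r D. Substituting D(t) from the Streeter–Phelps equation and solving for t gives
t_c = ln[(k_r/k_d)(1 − D₀(k_r−k_d)/(k_d L₀))] / (k_r−k_d).
Here k_r−k_d = 1.523 d⁻¹ and 1 − D₀(k_r−k_d)/(k_d L₀) = 1 − 4.30×1.523/(0.237×50.2) = 0.4496, so
t_c = ln(7.426 × 0.4496) / 1.523 = 1.206 / 1.523 = 0.7915 d.
D_c = (k_d/k_r) L₀ e^(−k_d t_c) = (0.237/1.76) × 50.2 × e^(−0.237×0.7915) = 0.1347 × 50.2 × 0.8290 = 5.604 mg/L.
Minimum DO = C_s − D_c = 8.49 − 5.604 = 2.886 mg/L.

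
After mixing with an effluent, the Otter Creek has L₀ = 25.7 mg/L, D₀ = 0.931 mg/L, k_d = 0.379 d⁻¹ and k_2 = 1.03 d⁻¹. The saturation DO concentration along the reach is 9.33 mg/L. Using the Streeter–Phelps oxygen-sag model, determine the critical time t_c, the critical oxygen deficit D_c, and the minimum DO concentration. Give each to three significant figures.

At the critical point dD/dt = 0, so k_d L₀ e^(−k_d t) = k_2 D. Substituting D(t) from the Streeter–Phelps equation and solving for t gives
t_c = ln[(k_2/k_d)(1 − D₀(k_2−k_d)/(k_d L₀))] / (k_2−k_d).
Here k_2−k_d = 0.6510 d⁻¹ and 1 − D₀(k_2−k_d)/(k_d L₀) = 1 − 0.931×0.6510/(0.379×25.7) = 0.9378, so
t_c = ln(2.718 × 0.9378) / 0.6510 = 0.9355 / 0.6510 = 1.437 d.
L(t_c) = L₀ e^(−k_d t_c) = 25.7 × 0.5800 = 14.91 mg/L, and at the critical point k_2 D_c = k_d L, so D_c = (0.379/1.03) × 14.91 = 5.485 mg/L.
Minimum DO = C_s − D_c = 9.33 − 5.485 = 3.845 mg/L.

t_c ≈ 1.44 d; D_c ≈ 5.49 mg/L; min DO ≈ 3.84 mg/L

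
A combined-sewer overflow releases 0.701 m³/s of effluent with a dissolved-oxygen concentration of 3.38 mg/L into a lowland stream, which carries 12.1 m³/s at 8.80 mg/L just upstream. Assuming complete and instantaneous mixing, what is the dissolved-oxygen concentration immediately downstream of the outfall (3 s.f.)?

8.50 mg/L

Flow-weighted mixing: C = (Q_r C_r + Q_w C_w)/(Q_r + Q_w)
= (12.1×8.80 + 0.701×3.38)/(12.1 + 0.701) = 108.8/12.80 = 8.503 mg/L.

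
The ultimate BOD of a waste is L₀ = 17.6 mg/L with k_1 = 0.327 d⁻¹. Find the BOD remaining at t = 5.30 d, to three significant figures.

L ≈ 3.11 mg/L

L_t = L₀ e^(−k_1 t) = 17.6 × e^(−0.327×5.30) = 17.6 × 0.1767 = 3.111 mg/L.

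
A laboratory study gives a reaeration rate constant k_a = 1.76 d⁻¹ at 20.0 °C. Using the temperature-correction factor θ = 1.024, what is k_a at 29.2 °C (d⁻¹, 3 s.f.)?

k_a(T₂) = k_a(T₁) · θ^(T₂−T₁) = 1.76 × 1.024^(29.2−20.0)
= 1.76 × 1.024^9.20 = 1.76 × 1.244 = 2.189 d⁻¹.

k_a ≈ 2.19 d⁻¹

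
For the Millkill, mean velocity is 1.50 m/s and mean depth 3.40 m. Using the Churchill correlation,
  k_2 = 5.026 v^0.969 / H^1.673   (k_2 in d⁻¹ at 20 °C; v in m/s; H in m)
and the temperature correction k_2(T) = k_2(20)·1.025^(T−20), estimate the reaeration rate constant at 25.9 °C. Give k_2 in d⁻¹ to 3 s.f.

k_2 ≈ 1.11 d⁻¹

k_2(20) = 5.026 × 1.50^0.969 / 3.40^1.673 = 5.026 × 1.481 / 7.748 = 0.9609 d⁻¹.
k_2(25.9) = 0.9609 × 1.025^(25.9−20) = 0.9609 × 1.157 = 1.112 d⁻¹.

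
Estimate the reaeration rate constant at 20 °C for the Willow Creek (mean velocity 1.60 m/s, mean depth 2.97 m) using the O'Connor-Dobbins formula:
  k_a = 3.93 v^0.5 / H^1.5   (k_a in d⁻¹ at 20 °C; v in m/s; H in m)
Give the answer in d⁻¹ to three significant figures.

k_a = 3.93 × 1.60^0.5 / 2.97^1.5 = 3.93 × 1.265 / 5.118 = 0.9712 d⁻¹.

k_a ≈ 0.971 d⁻¹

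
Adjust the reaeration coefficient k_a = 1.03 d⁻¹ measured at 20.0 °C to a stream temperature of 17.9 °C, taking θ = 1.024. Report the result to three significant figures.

k_a(T₂) = k_a(T₁) · θ^(T₂−T₁) = 1.03 × 1.024^(17.9−20.0)
= 1.03 × 1.024^-2.10 = 1.03 × 0.9514 = 0.9800 d⁻¹.

k_a ≈ 0.980 d⁻¹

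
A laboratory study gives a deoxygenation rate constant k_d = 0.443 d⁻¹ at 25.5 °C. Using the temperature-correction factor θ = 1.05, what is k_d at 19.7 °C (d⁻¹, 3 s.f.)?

k_d(T₂) = k_d(T₁) · θ^(T₂−T₁) = 0.443 × 1.05^(19.7−25.5)
= 0.443 × 1.05^-5.80 = 0.443 × 0.7535 = 0.3338 d⁻¹.

k_d ≈ 0.334 d⁻¹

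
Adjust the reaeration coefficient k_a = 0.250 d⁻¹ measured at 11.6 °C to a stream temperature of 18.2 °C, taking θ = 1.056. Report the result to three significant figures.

k_a ≈ 0.358 d⁻¹

k_a(T₂) = k_a(T₁) · θ^(T₂−T₁) = 0.250 × 1.056^(18.2−11.6)
= 0.250 × 1.056^6.60 = 0.250 × 1.433 = 0.3582 d⁻¹.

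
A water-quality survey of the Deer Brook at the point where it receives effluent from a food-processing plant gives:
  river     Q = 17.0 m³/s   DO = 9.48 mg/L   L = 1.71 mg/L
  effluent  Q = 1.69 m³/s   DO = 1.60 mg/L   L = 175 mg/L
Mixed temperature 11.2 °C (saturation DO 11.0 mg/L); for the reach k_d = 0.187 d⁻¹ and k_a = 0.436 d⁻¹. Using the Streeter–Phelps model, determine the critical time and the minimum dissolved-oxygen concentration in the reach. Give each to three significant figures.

Mixed DO = (17.0×9.48 + 1.69×1.60)/(17.0+1.69) = 163.9/18.69 = 8.767 mg/L.
Mixed L₀ = (17.0×1.71 + 1.69×175)/(18.69) = 324.8/18.69 = 17.38 mg/L.
Initial deficit D₀ = C_s − DO₀ = 11.0 − 8.767 = 2.233 mg/L.
t_c = (1/0.2490) ln[(0.436/0.187)(1 − 2.233×0.2490/(0.187×17.38))] = 4.016 × ln(1.933) = 2.646 d.
D_c = (0.187/0.436) × 17.38 × e^(−0.187×2.646) = 0.4289 × 17.38 × 0.6097 = 4.544 mg/L.
Minimum DO = 11.0 − 4.544 = 6.456 mg/L.

t_c ≈ 2.65 d; minimum DO ≈ 6.46 mg/L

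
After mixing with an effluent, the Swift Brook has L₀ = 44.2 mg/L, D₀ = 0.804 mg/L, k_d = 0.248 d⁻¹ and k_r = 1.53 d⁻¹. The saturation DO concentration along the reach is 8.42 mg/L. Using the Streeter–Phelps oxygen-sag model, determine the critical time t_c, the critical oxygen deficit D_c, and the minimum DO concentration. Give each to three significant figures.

At the critical point dD/dt = 0, so k_d L₀ e^(−k_d t) = k_r D. Substituting D(t) from the Streeter–Phelps equation and solving for t gives
t_c = ln[(k_r/k_d)(1 − D₀(k_r−k_d)/(k_d L₀))] / (k_r−k_d).
Here k_r−k_d = 1.282 d⁻¹ and 1 − D₀(k_r−k_d)/(k_d L₀) = 1 − 0.804×1.282/(0.248×44.2) = 0.9060, so
t_c = ln(6.169 × 0.9060) / 1.282 = 1.721 / 1.282 = 1.342 d.
D_c = (k_d/k_r) L₀ e^(−k_d t_c) = (0.248/1.53) × 44.2 × e^(−0.248×1.342) = 0.1621 × 44.2 × 0.7168 = 5.136 mg/L.
Minimum DO = C_s − D_c = 8.42 − 5.136 = 3.284 mg/L.

t_c ≈ 1.34 d; D_c ≈ 5.14 mg/L; min DO ≈ 3.28 mg/L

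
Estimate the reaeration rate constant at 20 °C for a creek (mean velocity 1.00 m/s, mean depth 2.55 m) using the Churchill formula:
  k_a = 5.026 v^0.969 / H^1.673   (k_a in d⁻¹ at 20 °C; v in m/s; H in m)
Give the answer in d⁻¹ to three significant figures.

k_a ≈ 1.05 d⁻¹

k_a = 5.026 × 1.00^0.969 / 2.55^1.673 = 5.026 × 1.000 / 4.788 = 1.050 d⁻¹.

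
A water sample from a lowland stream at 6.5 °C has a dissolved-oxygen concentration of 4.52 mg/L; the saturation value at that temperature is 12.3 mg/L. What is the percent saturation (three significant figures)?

36.7 % saturation

% saturation = C/C_s × 100 = 4.52/12.3 × 100 = 36.7 %.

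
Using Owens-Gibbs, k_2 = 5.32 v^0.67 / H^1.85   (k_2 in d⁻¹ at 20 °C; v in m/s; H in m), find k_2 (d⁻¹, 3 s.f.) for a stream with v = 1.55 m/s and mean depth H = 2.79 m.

k_2 ≈ 1.07 d⁻¹

k_2 = 5.32 × 1.55^0.67 / 2.79^1.85 = 5.32 × 1.341 / 6.674 = 1.069 d⁻¹.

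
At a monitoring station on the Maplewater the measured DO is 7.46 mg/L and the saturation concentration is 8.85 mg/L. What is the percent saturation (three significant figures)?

% saturation = C/C_s × 100 = 7.46/8.85 × 100 = 84.3 %.

84.3 % saturation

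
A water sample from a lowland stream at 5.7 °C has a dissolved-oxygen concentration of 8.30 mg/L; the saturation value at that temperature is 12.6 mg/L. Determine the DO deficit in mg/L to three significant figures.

D ≈ 4.30 mg/L

D = C_s − C = 12.6 − 8.30 = 4.30 mg/L.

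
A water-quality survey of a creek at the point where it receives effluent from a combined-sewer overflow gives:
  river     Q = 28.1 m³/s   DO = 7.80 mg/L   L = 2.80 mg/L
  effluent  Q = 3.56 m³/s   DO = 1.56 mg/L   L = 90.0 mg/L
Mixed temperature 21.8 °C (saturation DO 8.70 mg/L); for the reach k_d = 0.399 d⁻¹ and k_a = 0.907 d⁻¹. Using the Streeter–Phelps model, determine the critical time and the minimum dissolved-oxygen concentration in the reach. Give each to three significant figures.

Mixed DO = (28.1×7.80 + 3.56×1.56)/(28.1+3.56) = 224.7/31.66 = 7.098 mg/L.
Mixed L₀ = (28.1×2.80 + 3.56×90.0)/(31.66) = 399.1/31.66 = 12.61 mg/L.
Initial deficit D₀ = C_s − DO₀ = 8.70 − 7.098 = 1.602 mg/L.
t_c = (1/0.5080) ln[(0.907/0.399)(1 − 1.602×0.5080/(0.399×12.61))] = 1.969 × ln(1.905) = 1.269 d.
D_c = (0.399/0.907) × 12.61 × e^(−0.399×1.269) = 0.4399 × 12.61 × 0.6027 = 3.342 mg/L.
Minimum DO = 8.70 − 3.342 = 5.358 mg/L.

t_c ≈ 1.27 d; minimum DO ≈ 5.36 mg/L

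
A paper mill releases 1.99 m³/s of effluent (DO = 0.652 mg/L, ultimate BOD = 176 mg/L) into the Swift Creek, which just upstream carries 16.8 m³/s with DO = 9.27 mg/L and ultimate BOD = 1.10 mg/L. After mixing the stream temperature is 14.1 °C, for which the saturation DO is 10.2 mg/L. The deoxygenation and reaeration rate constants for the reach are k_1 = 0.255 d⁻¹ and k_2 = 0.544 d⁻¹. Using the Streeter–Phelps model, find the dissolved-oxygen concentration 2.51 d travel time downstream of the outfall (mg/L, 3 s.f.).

DO ≈ 5.02 mg/L

Mixed DO = (16.8×9.27 + 1.99×0.652)/(16.8+1.99) = 157.0/18.79 = 8.357 mg/L.
Mixed L₀ = (16.8×1.10 + 1.99×176)/(18.79) = 368.7/18.79 = 19.62 mg/L.
Initial deficit D₀ = C_s − DO₀ = 10.2 − 8.357 = 1.843 mg/L.
D(2.51) = [0.255×19.62/(0.544−0.255)](e^(−0.255×2.51) − e^(−0.544×2.51)) + 1.843 e^(−0.544×2.51)
= 17.31 × (0.5273 − 0.2553) + 1.843 × 0.2553 = 5.180 mg/L.
DO = 10.2 − 5.180 = 5.020 mg/L.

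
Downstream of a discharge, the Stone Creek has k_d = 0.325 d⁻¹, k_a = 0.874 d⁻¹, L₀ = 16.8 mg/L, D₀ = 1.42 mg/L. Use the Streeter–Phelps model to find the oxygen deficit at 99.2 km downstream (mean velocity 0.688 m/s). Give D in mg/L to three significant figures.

Travel time t = x/v = 99.2 km / (0.688 m/s) = 99200 m / 0.688 m/s = 144200 s = 1.669 d.
k_d L₀/(k_a−k_d) = 0.325×16.8/(0.874−0.325) = 5.460/0.5490 = 9.945 mg/L.
e^(−k_d t) = e^(−0.325×1.669) = 0.5814; e^(−k_a t) = e^(−0.874×1.669) = 0.2326.
D = 9.945 × (0.5814 − 0.2326) + 1.42 × 0.2326 = 3.469 + 0.3303 = 3.799 mg/L.

D ≈ 3.80 mg/L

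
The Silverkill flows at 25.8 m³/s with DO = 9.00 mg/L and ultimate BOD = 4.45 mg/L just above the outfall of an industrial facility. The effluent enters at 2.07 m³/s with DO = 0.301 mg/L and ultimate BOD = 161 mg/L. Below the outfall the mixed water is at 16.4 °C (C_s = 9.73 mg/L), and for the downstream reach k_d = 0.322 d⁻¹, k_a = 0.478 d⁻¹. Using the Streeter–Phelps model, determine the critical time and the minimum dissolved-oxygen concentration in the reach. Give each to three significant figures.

t_c ≈ 2.26 d; minimum DO ≈ 4.50 mg/L

Mixed DO = (25.8×9.00 + 2.07×0.301)/(25.8+2.07) = 232.8/27.87 = 8.354 mg/L.
Mixed L₀ = (25.8×4.45 + 2.07×161)/(27.87) = 448.1/27.87 = 16.08 mg/L.
Initial deficit D₀ = C_s − DO₀ = 9.73 − 8.354 = 1.376 mg/L.
t_c = (1/0.1560) ln[(0.478/0.322)(1 − 1.376×0.1560/(0.322×16.08))] = 6.410 × ln(1.423) = 2.261 d.
D_c = (0.322/0.478) × 16.08 × e^(−0.322×2.261) = 0.6736 × 16.08 × 0.4829 = 5.230 mg/L.
Minimum DO = 9.73 − 5.230 = 4.500 mg/L.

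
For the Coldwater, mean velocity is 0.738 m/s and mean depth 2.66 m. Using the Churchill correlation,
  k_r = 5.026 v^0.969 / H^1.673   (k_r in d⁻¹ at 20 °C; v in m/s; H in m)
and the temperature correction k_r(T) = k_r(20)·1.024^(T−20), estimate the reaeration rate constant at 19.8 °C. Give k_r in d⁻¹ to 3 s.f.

k_r ≈ 0.725 d⁻¹

k_r(20) = 5.026 × 0.738^0.969 / 2.66^1.673 = 5.026 × 0.7450 / 5.138 = 0.7287 d⁻¹.
k_r(19.8) = 0.7287 × 1.024^(19.8−20) = 0.7287 × 0.9953 = 0.7252 d⁻¹.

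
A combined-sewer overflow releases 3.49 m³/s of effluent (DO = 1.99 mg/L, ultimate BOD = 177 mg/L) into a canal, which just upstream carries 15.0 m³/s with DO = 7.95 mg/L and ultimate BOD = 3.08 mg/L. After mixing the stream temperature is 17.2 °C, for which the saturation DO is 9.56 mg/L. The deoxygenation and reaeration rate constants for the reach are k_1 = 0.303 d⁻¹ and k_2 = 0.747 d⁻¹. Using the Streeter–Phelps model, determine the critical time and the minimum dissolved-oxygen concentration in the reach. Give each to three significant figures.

t_c ≈ 1.77 d; minimum DO ≈ 1.03 mg/L

Mixed DO = (15.0×7.95 + 3.49×1.99)/(15.0+3.49) = 126.2/18.49 = 6.825 mg/L.
Mixed L₀ = (15.0×3.08 + 3.49×177)/(18.49) = 663.9/18.49 = 35.91 mg/L.
Initial deficit D₀ = C_s − DO₀ = 9.56 − 6.825 = 2.735 mg/L.
t_c = (1/0.4440) ln[(0.747/0.303)(1 − 2.735×0.4440/(0.303×35.91))] = 2.252 × ln(2.190) = 1.766 d.
D_c = (0.303/0.747) × 35.91 × e^(−0.303×1.766) = 0.4056 × 35.91 × 0.5857 = 8.530 mg/L.
Minimum DO = 9.56 − 8.530 = 1.030 mg/L.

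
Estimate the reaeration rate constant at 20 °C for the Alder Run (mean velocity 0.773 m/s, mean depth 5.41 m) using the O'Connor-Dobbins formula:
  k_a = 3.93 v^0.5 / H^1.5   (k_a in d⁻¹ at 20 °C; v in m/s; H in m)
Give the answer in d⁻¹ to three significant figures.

k_a = 3.93 × 0.773^0.5 / 5.41^1.5 = 3.93 × 0.8792 / 12.58 = 0.2746 d⁻¹.

k_a ≈ 0.275 d⁻¹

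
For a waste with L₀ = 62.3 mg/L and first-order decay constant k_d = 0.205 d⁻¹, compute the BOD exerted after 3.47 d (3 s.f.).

y ≈ 31.7 mg/L

y_t = L₀(1 − e^(−k_d t)) = 62.3 × (1 − e^(−0.205×3.47))
= 62.3 × (1 − 0.4910) = 62.3 × 0.5090 = 31.71 mg/L.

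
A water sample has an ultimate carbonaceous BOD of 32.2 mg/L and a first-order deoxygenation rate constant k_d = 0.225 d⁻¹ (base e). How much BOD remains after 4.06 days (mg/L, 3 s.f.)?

L ≈ 12.9 mg/L

L_t = L₀ e^(−k_d t) = 32.2 × e^(−0.225×4.06) = 32.2 × 0.4011 = 12.92 mg/L.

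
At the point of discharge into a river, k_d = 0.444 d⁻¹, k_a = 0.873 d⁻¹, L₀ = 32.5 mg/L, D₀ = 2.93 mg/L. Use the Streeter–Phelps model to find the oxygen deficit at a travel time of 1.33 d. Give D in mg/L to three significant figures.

k_d L₀/(k_a−k_d) = 0.444×32.5/(0.873−0.444) = 14.43/0.4290 = 33.64 mg/L.
e^(−k_d t) = e^(−0.444×1.330) = 0.5540; e^(−k_a t) = e^(−0.873×1.330) = 0.3131.
D = 33.64 × (0.5540 − 0.3131) + 2.93 × 0.3131 = 8.103 + 0.9175 = 9.020 mg/L.

D ≈ 9.02 mg/L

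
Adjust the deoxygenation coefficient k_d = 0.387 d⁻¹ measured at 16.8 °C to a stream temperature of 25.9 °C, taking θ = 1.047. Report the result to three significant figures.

k_d(T₂) = k_d(T₁) · θ^(T₂−T₁) = 0.387 × 1.047^(25.9−16.8)
= 0.387 × 1.047^9.10 = 0.387 × 1.519 = 0.5878 d⁻¹.

k_d ≈ 0.588 d⁻¹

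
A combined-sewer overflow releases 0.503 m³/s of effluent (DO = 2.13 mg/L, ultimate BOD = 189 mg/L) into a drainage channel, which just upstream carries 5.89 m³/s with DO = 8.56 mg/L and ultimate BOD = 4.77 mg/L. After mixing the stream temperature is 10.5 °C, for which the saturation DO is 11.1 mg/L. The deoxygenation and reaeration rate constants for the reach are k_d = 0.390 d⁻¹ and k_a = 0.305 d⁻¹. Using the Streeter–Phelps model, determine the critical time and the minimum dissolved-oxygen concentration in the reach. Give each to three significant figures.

t_c ≈ 2.49 d; minimum DO ≈ 1.78 mg/L

Mixed DO = (5.89×8.56 + 0.503×2.13)/(5.89+0.503) = 51.49/6.393 = 8.054 mg/L.
Mixed L₀ = (5.89×4.77 + 0.503×189)/(6.393) = 123.2/6.393 = 19.27 mg/L.
Initial deficit D₀ = C_s − DO₀ = 11.1 − 8.054 = 3.046 mg/L.
t_c = (1/-0.08500) ln[(0.305/0.390)(1 − 3.046×-0.08500/(0.390×19.27))] = -11.76 × ln(0.8090) = 2.494 d.
D_c = (0.390/0.305) × 19.27 × e^(−0.390×2.494) = 1.279 × 19.27 × 0.3781 = 9.315 mg/L.
Minimum DO = 11.1 − 9.315 = 1.785 mg/L.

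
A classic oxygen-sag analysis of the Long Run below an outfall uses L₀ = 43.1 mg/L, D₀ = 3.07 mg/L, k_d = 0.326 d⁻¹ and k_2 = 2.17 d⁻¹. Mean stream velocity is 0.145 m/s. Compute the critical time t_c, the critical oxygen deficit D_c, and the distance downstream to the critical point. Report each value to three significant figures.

t_c ≈ 0.748 d; D_c ≈ 5.07 mg/L; x_c ≈ 9.37 km

t_c = [1/(k_2−k_d)] ln[(k_2/k_d)(1 − D₀(k_2−k_d)/(k_d L₀))]
= [1/(2.17−0.326)] ln[(2.17/0.326)(1 − 3.07×1.844/(0.326×43.1))]
= (1/1.844) ln[6.656 × 0.5971] = 0.5423 × ln(3.975) = 0.5423 × 1.380 = 0.7483 d.
D_c = (k_d/k_2) L₀ e^(−k_d t_c) = (0.326/2.17) × 43.1 × e^(−0.326×0.7483) = 0.1502 × 43.1 × 0.7835 = 5.073 mg/L.
x_c = v t_c = 0.145 m/s × 0.7483 d × 86400 s/d = 9375 m ≈ 9.37 km.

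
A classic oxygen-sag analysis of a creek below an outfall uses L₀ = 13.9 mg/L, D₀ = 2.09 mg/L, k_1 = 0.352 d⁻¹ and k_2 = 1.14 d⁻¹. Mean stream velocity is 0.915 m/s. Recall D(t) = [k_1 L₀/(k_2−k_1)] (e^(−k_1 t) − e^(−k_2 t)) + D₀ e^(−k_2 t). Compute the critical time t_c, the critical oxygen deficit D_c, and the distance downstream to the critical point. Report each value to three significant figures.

t_c ≈ 0.971 d; D_c ≈ 3.05 mg/L; x_c ≈ 76.7 km

At the critical point dD/dt = 0, so k_1 L₀ e^(−k_1 t) = k_2 D. Substituting D(t) from the Streeter–Phelps equation and solving for t gives
t_c = ln[(k_2/k_1)(1 − D₀(k_2−k_1)/(k_1 L₀))] / (k_2−k_1).
Here k_2−k_1 = 0.7880 d⁻¹ and 1 − D₀(k_2−k_1)/(k_1 L₀) = 1 − 2.09×0.7880/(0.352×13.9) = 0.6634, so
t_c = ln(3.239 × 0.6634) / 0.7880 = 0.7648 / 0.7880 = 0.9705 d.
D_c = (k_1/k_2) L₀ e^(−k_1 t_c) = (0.352/1.14) × 13.9 × e^(−0.352×0.9705) = 0.3088 × 13.9 × 0.7106 = 3.050 mg/L.
x_c = v t_c = 0.915 m/s × 0.9705 d × 86400 s/d = 76730 m ≈ 76.7 km.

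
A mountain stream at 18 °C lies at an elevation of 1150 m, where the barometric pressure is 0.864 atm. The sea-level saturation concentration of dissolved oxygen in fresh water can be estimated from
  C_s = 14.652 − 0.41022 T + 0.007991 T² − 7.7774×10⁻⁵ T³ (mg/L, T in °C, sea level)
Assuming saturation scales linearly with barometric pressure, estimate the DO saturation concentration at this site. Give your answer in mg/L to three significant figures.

C_s ≈ 8.12 mg/L

At sea level: C_s = 14.652 − 0.41022×18 + 0.007991×18² − 7.7774×10⁻⁵×18³ = 9.404 mg/L.
Pressure correction: C_s' = 9.404 × 0.864 = 8.125 mg/L.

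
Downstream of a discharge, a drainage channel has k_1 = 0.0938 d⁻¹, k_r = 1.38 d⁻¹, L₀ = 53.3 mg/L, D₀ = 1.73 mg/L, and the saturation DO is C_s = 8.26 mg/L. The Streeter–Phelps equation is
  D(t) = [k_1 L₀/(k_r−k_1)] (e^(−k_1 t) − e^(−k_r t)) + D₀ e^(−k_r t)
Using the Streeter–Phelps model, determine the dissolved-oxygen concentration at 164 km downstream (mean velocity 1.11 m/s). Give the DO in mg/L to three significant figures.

Travel time t = x/v = 164 km / (1.11 m/s) = 164000 m / 1.11 m/s = 147700 s = 1.710 d.
k_1 L₀/(k_r−k_1) = 0.0938×53.3/(1.38−0.0938) = 5.000/1.286 = 3.887 mg/L.
e^(−k_1 t) = e^(−0.0938×1.710) = 0.8518; e^(−k_r t) = e^(−1.38×1.710) = 0.09443.
D = 3.887 × (0.8518 − 0.09443) + 1.73 × 0.09443 = 2.944 + 0.1634 = 3.107 mg/L.
DO = C_s − D = 8.26 − 3.107 = 5.153 mg/L.

DO ≈ 5.15 mg/L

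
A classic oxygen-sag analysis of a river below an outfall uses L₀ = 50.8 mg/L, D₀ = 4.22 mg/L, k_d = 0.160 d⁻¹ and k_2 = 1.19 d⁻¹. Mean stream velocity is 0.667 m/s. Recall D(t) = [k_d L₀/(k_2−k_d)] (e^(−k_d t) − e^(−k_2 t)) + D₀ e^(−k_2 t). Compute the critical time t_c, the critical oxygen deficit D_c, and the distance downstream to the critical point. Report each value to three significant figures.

t_c ≈ 1.21 d; D_c ≈ 5.63 mg/L; x_c ≈ 69.5 km

At the critical point dD/dt = 0, so k_d L₀ e^(−k_d t) = k_2 D. Substituting D(t) from the Streeter–Phelps equation and solving for t gives
t_c = ln[(k_2/k_d)(1 − D₀(k_2−k_d)/(k_d L₀))] / (k_2−k_d).
Here k_2−k_d = 1.030 d⁻¹ and 1 − D₀(k_2−k_d)/(k_d L₀) = 1 − 4.22×1.030/(0.160×50.8) = 0.4652, so
t_c = ln(7.437 × 0.4652) / 1.030 = 1.241 / 1.030 = 1.205 d.
L(t_c) = L₀ e^(−k_d t_c) = 50.8 × 0.8246 = 41.89 mg/L, and at the critical point k_2 D_c = k_d L, so D_c = (0.160/1.19) × 41.89 = 5.632 mg/L.
x_c = v t_c = 0.667 m/s × 1.205 d × 86400 s/d = 69450 m ≈ 69.5 km.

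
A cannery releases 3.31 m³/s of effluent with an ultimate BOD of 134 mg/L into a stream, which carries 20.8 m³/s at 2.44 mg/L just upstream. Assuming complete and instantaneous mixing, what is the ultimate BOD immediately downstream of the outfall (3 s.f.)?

Flow-weighted mixing: C = (Q_r C_r + Q_w C_w)/(Q_r + Q_w)
= (20.8×2.44 + 3.31×134)/(20.8 + 3.31) = 494.3/24.11 = 20.50 mg/L.

20.5 mg/L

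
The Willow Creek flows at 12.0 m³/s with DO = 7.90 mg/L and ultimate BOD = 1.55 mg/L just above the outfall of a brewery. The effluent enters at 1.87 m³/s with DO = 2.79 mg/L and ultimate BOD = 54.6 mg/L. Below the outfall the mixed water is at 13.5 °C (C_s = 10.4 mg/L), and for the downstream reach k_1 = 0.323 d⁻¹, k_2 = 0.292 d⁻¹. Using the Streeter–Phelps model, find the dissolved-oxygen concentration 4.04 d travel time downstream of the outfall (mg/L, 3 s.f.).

Mixed DO = (12.0×7.90 + 1.87×2.79)/(12.0+1.87) = 100.0/13.87 = 7.211 mg/L.
Mixed L₀ = (12.0×1.55 + 1.87×54.6)/(13.87) = 120.7/13.87 = 8.702 mg/L.
Initial deficit D₀ = C_s − DO₀ = 10.4 − 7.211 = 3.189 mg/L.
D(4.04) = [0.323×8.702/(0.292−0.323)](e^(−0.323×4.04) − e^(−0.292×4.04)) + 3.189 e^(−0.292×4.04)
= -90.67 × (0.2712 − 0.3074) + 3.189 × 0.3074 = 4.261 mg/L.
DO = 10.4 − 4.261 = 6.139 mg/L.

DO ≈ 6.14 mg/L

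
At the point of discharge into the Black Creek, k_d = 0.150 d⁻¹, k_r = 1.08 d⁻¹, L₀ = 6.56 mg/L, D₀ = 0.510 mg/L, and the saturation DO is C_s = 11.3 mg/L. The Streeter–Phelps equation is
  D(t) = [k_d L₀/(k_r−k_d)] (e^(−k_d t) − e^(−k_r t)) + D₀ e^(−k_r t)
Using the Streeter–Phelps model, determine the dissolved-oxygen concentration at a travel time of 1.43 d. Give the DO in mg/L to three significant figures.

k_d L₀/(k_r−k_d) = 0.150×6.56/(1.08−0.150) = 0.9840/0.9300 = 1.058 mg/L.
e^(−k_d t) = e^(−0.150×1.430) = 0.8069; e^(−k_r t) = e^(−1.08×1.430) = 0.2134.
D = 1.058 × (0.8069 − 0.2134) + 0.510 × 0.2134 = 0.6280 + 0.1089 = 0.7368 mg/L.
DO = C_s − D = 11.3 − 0.7368 = 10.56 mg/L.

DO ≈ 10.6 mg/L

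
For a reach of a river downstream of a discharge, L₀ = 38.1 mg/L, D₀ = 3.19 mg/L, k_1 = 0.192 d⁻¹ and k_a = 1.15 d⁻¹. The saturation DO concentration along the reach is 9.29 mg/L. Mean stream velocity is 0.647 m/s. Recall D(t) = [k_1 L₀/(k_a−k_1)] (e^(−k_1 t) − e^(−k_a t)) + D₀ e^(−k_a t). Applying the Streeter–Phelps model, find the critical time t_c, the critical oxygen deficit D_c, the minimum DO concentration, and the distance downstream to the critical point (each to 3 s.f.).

At the critical point dD/dt = 0, so k_1 L₀ e^(−k_1 t) = k_a D. Substituting D(t) from the Streeter–Phelps equation and solving for t gives
t_c = ln[(k_a/k_1)(1 − D₀(k_a−k_1)/(k_1 L₀))] / (k_a−k_1).
Here k_a−k_1 = 0.9580 d⁻¹ and 1 − D₀(k_a−k_1)/(k_1 L₀) = 1 − 3.19×0.9580/(0.192×38.1) = 0.5822, so
t_c = ln(5.990 × 0.5822) / 0.9580 = 1.249 / 0.9580 = 1.304 d.
L(t_c) = L₀ e^(−k_1 t_c) = 38.1 × 0.7785 = 29.66 mg/L, and at the critical point k_a D_c = k_1 L, so D_c = (0.192/1.15) × 29.66 = 4.952 mg/L.
Minimum DO = C_s − D_c = 9.29 − 4.952 = 4.338 mg/L.
x_c = v t_c = 0.647 m/s × 1.304 d × 86400 s/d = 72890 m ≈ 72.9 km.

t_c ≈ 1.30 d; D_c ≈ 4.95 mg/L; min DO ≈ 4.34 mg/L; x_c ≈ 72.9 km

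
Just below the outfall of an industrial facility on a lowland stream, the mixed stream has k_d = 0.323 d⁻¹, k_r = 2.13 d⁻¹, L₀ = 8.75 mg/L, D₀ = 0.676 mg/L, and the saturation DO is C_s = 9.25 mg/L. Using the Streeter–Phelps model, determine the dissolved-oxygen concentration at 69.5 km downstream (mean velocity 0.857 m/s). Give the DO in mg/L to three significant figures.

DO ≈ 8.22 mg/L

Travel time t = x/v = 69.5 km / (0.857 m/s) = 69500 m / 0.857 m/s = 81100 s = 0.9386 d.
k_d L₀/(k_r−k_d) = 0.323×8.75/(2.13−0.323) = 2.826/1.807 = 1.564 mg/L.
e^(−k_d t) = e^(−0.323×0.9386) = 0.7385; e^(−k_r t) = e^(−2.13×0.9386) = 0.1354.
D = 1.564 × (0.7385 − 0.1354) + 0.676 × 0.1354 = 0.9432 + 0.09155 = 1.035 mg/L.
DO = C_s − D = 9.25 − 1.035 = 8.215 mg/L.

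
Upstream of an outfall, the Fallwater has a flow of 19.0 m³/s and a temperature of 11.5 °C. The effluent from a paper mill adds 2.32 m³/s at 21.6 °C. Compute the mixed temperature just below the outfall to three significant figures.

12.6 °C

Flow-weighted mixing: C = (Q_r C_r + Q_w C_w)/(Q_r + Q_w)
= (19.0×11.5 + 2.32×21.6)/(19.0 + 2.32) = 268.6/21.32 = 12.60 °C.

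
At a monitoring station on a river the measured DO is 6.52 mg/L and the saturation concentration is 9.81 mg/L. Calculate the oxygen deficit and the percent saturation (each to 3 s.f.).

D ≈ 3.29 mg/L; 66.5 % saturation

D = C_s − C = 9.81 − 6.52 = 3.29 mg/L.
% saturation = 6.52/9.81 × 100 = 66.5 %.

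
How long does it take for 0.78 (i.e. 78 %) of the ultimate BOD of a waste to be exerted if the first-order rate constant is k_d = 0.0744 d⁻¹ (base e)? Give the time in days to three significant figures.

y/L₀ = 1 − e^(−k_d t) = 0.78 ⇒ e^(−k_d t) = 0.220
t = −ln(0.220) / 0.0744 = 1.514 / 0.0744 = 20.35 d.

t ≈ 20.4 d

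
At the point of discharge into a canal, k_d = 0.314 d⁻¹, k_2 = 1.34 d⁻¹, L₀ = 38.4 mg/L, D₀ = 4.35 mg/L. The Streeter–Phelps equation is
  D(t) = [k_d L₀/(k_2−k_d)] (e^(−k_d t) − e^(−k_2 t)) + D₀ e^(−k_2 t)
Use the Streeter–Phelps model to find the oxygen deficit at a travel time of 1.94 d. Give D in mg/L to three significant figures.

k_d L₀/(k_2−k_d) = 0.314×38.4/(1.34−0.314) = 12.06/1.026 = 11.75 mg/L.
e^(−k_d t) = e^(−0.314×1.940) = 0.5438; e^(−k_2 t) = e^(−1.34×1.940) = 0.07430.
D = 11.75 × (0.5438 − 0.07430) + 4.35 × 0.07430 = 5.518 + 0.3232 = 5.841 mg/L.

D ≈ 5.84 mg/L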